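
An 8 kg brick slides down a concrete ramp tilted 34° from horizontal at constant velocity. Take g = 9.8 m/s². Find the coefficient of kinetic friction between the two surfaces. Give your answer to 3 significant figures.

At constant velocity the net force along the incline is zero: mg sin 34° = μ mg cos 34°.
So μ = tan 34° = 0.5592 / 0.8290 = 0.6745.

0.675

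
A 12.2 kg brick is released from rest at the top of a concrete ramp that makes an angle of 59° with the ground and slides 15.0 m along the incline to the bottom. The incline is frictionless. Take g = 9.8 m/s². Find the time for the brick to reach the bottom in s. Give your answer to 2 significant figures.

1.9 s

The weight component along the incline is mg sin 59° = 102.483 N and the normal force is N = mg cos 59° = 61.578 N.
With no friction, a = g sin 59° = 8.4002 m/s².
Starting from rest, L = ½at², so t = √(2L/a) = √(2 × 15.0 / 8.4002) = 1.8898 s.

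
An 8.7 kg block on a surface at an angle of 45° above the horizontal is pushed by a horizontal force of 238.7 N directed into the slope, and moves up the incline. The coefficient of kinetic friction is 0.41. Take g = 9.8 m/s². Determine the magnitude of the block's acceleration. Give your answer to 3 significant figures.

1.68 m/s²

The horizontal push has components F cos 45° = 238.7 × 0.7071 = 168.785 N up the incline and F sin 45° = 238.7 × 0.7071 = 168.785 N pressing into the surface.
The normal force is therefore N = mg cos 45° + F sin 45° = 60.287 + 168.785 = 229.072 N, and kinetic friction down the slope is μN = 0.41 × 229.072 = 93.920 N.
Along the incline: F cos 45° − mg sin 45° − μN = ma, so 168.785 − 60.287 − 93.920 = 8.7 a, giving a = 1.6756 m/s².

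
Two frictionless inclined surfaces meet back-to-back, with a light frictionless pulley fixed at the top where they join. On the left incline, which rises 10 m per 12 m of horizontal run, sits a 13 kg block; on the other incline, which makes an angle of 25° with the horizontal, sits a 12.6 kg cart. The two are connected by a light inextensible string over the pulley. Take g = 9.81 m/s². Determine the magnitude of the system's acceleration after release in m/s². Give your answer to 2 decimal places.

1.15 m/s²

Resolve each weight along its own incline: the 13 kg mass has component 13 × 9.81 × sin 39.81° = 81.643 N down its slope, and the 12.6 kg mass has 12.6 × 9.81 × sin 25° = 52.238 N down its slope.
The 13 kg side's 81.643 N exceeds the other side's 52.238 N, so that mass slides down and the 12.6 kg mass slides up. Taking that direction as positive, Newton's second law for the whole system gives 81.643 − 52.238 = (13 + 12.6) a, so a = 29.405 / 25.6 = 1.1486 m/s².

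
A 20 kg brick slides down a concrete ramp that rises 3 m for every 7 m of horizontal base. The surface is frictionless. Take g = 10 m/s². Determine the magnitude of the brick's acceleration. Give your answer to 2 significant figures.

Resolving the weight along the incline: the component pulling the brick down the slope is mg sin 23.20° = 20 × 10 × 0.3939 = 78.780 N, and the normal force is N = mg cos 23.20° = 20 × 10 × 0.9191 = 183.820 N.
With no friction the net force along the incline is 78.780 N, so a = g sin 23.20° = 78.780 / 20 = 3.9390 m/s².

3.9 m/s²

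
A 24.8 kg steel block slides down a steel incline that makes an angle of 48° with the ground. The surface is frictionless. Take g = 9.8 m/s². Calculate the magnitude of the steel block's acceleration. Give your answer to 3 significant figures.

7.28 m/s²

Resolving the weight along the incline: the component pulling the steel block down the slope is mg sin 48° = 24.8 × 9.8 × 0.7431 = 180.603 N, and the normal force is N = mg cos 48° = 24.8 × 9.8 × 0.6691 = 162.618 N.
With no friction the net force along the incline is 180.603 N, so a = g sin 48° = 180.603 / 24.8 = 7.2824 m/s².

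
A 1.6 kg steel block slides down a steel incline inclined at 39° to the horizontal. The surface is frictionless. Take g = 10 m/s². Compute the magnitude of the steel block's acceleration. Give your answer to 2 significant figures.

Resolving the weight along the incline: the component pulling the steel block down the slope is mg sin 39° = 1.6 × 10 × 0.6293 = 10.069 N, and the normal force is N = mg cos 39° = 1.6 × 10 × 0.7771 = 12.434 N.
With no friction the net force along the incline is 10.069 N, so a = g sin 39° = 10.069 / 1.6 = 6.2931 m/s².

6.3 m/s²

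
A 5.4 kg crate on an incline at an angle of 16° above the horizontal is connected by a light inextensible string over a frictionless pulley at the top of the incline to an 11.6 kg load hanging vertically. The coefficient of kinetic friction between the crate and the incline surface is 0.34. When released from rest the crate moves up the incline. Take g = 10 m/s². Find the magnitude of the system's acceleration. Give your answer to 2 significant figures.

For the crate on the incline: the weight component along the slope is m₁g sin 16° = 5.4 × 10 × 0.2756 = 14.882 N and the normal force is N = m₁g cos 16° = 51.908 N.
Kinetic friction opposes the crate's motion up the incline: f = μN = 0.34 × 51.908 = 17.649 N acting down the slope.
Newton's second law for the crate (up-slope positive): T − 14.882 − 17.649 = 5.4 a. For the hanging load (downward positive): 11.6 × 10 − T = 11.6 a.
Adding the two equations eliminates T: 83.469 = 17 a, so a = 4.9099 m/s².

4.9 m/s²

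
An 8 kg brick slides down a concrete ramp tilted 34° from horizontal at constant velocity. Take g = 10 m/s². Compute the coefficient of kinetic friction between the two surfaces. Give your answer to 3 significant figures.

At constant velocity the net force along the incline is zero: mg sin 34° = μ mg cos 34°.
So μ = tan 34° = 0.5592 / 0.8290 = 0.6745.

0.675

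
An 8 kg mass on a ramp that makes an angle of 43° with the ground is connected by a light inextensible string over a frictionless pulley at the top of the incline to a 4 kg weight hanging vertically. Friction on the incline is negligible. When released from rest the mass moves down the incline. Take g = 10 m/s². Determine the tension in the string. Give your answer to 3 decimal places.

For the mass on the incline: the weight component along the slope is m₁g sin 43° = 8 × 10 × 0.6820 = 54.560 N and the normal force is N = m₁g cos 43° = 58.508 N.
Newton's second law for the mass (down-slope positive): 54.560 − T = 8 a. For the hanging weight (upward positive): T − 4 × 10 = 4 a.
Adding the two equations eliminates T: 14.560 = 12 a, so a = 1.2133 m/s².
Then from the hanging weight's equation, T = 4 × (10 + 1.2133) = 44.853 N.

44.853 N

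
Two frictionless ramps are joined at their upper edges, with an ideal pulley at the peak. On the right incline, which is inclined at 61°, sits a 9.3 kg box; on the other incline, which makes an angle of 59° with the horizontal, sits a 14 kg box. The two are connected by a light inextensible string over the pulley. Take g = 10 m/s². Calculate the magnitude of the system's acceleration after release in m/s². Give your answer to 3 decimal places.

Resolve each weight along its own incline: the 9.3 kg mass has component 9.3 × 10 × sin 61° = 81.340 N down its slope, and the 14 kg mass has 14 × 10 × sin 59° = 120.003 N down its slope.
The 14 kg side's 120.003 N exceeds the other side's 81.340 N, so that mass slides down and the 9.3 kg mass slides up. Taking that direction as positive, Newton's second law for the whole system gives 120.003 − 81.340 = (9.3 + 14) a, so a = 38.663 / 23.3 = 1.6594 m/s².

1.659 m/s²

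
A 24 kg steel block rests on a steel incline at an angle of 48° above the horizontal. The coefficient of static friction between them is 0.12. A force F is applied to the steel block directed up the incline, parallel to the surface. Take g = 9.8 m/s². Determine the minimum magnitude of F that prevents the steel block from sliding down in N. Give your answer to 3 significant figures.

156 N

The normal force is N = mg cos 48° = 157.380 N. With F at its minimum the steel block is on the verge of sliding down, so static friction is at its maximum μ_s N = 0.12 × 157.380 = 18.886 N and acts up the slope.
Equilibrium along the incline: F + μ_s N = mg sin 48°, so F = 174.788 − 18.886 = 155.902 N.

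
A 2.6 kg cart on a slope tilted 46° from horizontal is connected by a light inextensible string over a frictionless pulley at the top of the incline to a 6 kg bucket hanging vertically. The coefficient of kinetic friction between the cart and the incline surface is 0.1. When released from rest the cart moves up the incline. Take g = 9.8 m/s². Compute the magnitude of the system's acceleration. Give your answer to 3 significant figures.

For the cart on the incline: the weight component along the slope is m₁g sin 46° = 2.6 × 9.8 × 0.7193 = 18.328 N and the normal force is N = m₁g cos 46° = 17.700 N.
Kinetic friction opposes the cart's motion up the incline: f = μN = 0.1 × 17.700 = 1.770 N acting down the slope.
Newton's second law for the cart (up-slope positive): T − 18.328 − 1.770 = 2.6 a. For the hanging bucket (downward positive): 6 × 9.8 − T = 6 a.
Adding the two equations eliminates T: 38.702 = 8.6 a, so a = 4.5002 m/s².

4.50 m/s²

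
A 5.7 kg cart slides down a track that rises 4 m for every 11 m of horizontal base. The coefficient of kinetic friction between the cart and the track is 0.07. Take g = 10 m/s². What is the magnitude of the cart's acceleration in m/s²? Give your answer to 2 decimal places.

Resolving the weight along the incline: the component pulling the cart down the slope is mg sin 19.98° = 5.7 × 10 × 0.3417 = 19.477 N, and the normal force is N = mg cos 19.98° = 5.7 × 10 × 0.9398 = 53.569 N.
Kinetic friction acts up the slope with magnitude f = μN = 0.07 × 53.569 = 3.750 N.
Net force along the incline is 19.477 − 3.750 = 15.727 N, so a = 15.727 / 5.7 = 2.7591 m/s².

2.76 m/s²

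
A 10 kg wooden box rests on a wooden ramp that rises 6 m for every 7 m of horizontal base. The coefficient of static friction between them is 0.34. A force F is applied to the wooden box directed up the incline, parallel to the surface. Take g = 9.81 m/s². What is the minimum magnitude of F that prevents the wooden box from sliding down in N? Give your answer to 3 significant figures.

The normal force is N = mg cos 40.60° = 74.483 N. With F at its minimum the wooden box is on the verge of sliding down, so static friction is at its maximum μ_s N = 0.34 × 74.483 = 25.324 N and acts up the slope.
Equilibrium along the incline: F + μ_s N = mg sin 40.60°, so F = 63.843 − 25.324 = 38.519 N.

38.5 N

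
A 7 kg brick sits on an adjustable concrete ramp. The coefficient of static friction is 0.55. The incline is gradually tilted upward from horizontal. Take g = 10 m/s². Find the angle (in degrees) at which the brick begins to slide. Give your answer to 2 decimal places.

28.81°

At the threshold of sliding, static friction is at its maximum μ_s N and exactly balances the weight component along the incline: mg sin θ = μ_s mg cos θ.
Hence tan θ = μ_s = 0.55, so θ = arctan(0.55) = 28.8108°.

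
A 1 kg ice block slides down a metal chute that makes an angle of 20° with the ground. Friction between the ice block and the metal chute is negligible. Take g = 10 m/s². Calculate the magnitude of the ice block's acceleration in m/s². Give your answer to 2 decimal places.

Resolving the weight along the incline: the component pulling the ice block down the slope is mg sin 20° = 1 × 10 × 0.3420 = 3.420 N, and the normal force is N = mg cos 20° = 1 × 10 × 0.9397 = 9.397 N.
With no friction the net force along the incline is 3.420 N, so a = g sin 20° = 3.420 / 1 = 3.4200 m/s².

3.42 m/s²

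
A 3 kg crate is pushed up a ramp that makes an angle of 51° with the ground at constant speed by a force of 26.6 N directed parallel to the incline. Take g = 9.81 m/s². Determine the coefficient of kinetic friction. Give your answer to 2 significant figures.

0.20

At constant speed ΣF = 0 along the incline. The applied 26.6 N acts up the slope; the weight component mg sin 51° = 22.871 N and kinetic friction μN both act down the slope.
So 26.6 = 22.871 + μ × 18.521, giving μ = (26.6 − 22.871) / 18.521 = 0.2013.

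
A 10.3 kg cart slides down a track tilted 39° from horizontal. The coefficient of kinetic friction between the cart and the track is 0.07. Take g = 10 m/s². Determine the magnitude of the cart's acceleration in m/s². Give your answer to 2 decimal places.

Resolving the weight along the incline: the component pulling the cart down the slope is mg sin 39° = 10.3 × 10 × 0.6293 = 64.818 N, and the normal force is N = mg cos 39° = 10.3 × 10 × 0.7771 = 80.041 N.
Kinetic friction acts up the slope with magnitude f = μN = 0.07 × 80.041 = 5.603 N.
Net force along the incline is 64.818 − 5.603 = 59.215 N, so a = 59.215 / 10.3 = 5.7490 m/s².

5.75 m/s²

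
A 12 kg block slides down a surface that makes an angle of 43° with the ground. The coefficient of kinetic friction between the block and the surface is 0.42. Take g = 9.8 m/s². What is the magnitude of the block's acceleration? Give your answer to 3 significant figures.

3.67 m/s²

Resolving the weight along the incline: the component pulling the block down the slope is mg sin 43° = 12 × 9.8 × 0.6820 = 80.203 N, and the normal force is N = mg cos 43° = 12 × 9.8 × 0.7314 = 86.013 N.
Kinetic friction acts up the slope with magnitude f = μN = 0.42 × 86.013 = 36.125 N.
Net force along the incline is 80.203 − 36.125 = 44.078 N, so a = 44.078 / 12 = 3.6732 m/s².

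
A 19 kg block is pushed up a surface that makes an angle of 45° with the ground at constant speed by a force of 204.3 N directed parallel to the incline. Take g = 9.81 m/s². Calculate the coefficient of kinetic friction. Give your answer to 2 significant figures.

At constant speed ΣF = 0 along the incline. The applied 204.3 N acts up the slope; the weight component mg sin 45° = 131.798 N and kinetic friction μN both act down the slope.
So 204.3 = 131.798 + μ × 131.798, giving μ = (204.3 − 131.798) / 131.798 = 0.5501.

0.55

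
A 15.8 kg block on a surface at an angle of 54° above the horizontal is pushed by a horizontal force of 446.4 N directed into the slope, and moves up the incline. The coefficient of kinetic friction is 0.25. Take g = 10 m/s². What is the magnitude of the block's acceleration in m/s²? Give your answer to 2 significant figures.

The horizontal push has components F cos 54° = 446.4 × 0.5878 = 262.394 N up the incline and F sin 54° = 446.4 × 0.8090 = 361.138 N pressing into the surface.
The normal force is therefore N = mg cos 54° + F sin 54° = 92.872 + 361.138 = 454.010 N, and kinetic friction down the slope is μN = 0.25 × 454.010 = 113.502 N.
Along the incline: F cos 54° − mg sin 54° − μN = ma, so 262.394 − 127.822 − 113.502 = 15.8 a, giving a = 1.3335 m/s².

1.3 m/s²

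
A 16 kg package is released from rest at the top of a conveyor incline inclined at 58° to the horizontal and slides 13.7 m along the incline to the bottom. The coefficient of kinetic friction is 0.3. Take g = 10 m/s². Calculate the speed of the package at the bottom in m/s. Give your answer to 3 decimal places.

13.741 m/s

The weight component along the incline is mg sin 58° = 135.688 N and the normal force is N = mg cos 58° = 84.787 N.
Friction up the slope is f = μN = 0.3 × 84.787 = 25.436 N, so the net downslope force is 135.688 − 25.436 = 110.252 N and a = 110.252 / 16 = 6.8907 m/s².
Starting from rest over a distance of 13.7 m, v² = 2aL = 2 × 6.8907 × 13.7 = 188.8052, so v = 13.7406 m/s.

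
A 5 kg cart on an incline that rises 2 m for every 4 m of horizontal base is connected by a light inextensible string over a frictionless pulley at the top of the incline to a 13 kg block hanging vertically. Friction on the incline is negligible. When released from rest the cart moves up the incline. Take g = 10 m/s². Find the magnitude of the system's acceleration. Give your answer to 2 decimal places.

For the cart on the incline: the weight component along the slope is m₁g sin 26.57° = 5 × 10 × 0.4472 = 22.360 N and the normal force is N = m₁g cos 26.57° = 44.721 N.
Newton's second law for the cart (up-slope positive): T − 22.360 = 5 a. For the hanging block (downward positive): 13 × 10 − T = 13 a.
Adding the two equations eliminates T: 107.640 = 18 a, so a = 5.9800 m/s².

5.98 m/s²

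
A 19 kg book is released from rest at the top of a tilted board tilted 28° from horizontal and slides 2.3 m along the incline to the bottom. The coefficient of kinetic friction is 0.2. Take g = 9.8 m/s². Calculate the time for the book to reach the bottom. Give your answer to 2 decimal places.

1.27 s

The weight component along the incline is mg sin 28° = 87.416 N and the normal force is N = mg cos 28° = 164.405 N.
Friction up the slope is f = μN = 0.2 × 164.405 = 32.881 N, so the net downslope force is 87.416 − 32.881 = 54.535 N and a = 54.535 / 19 = 2.8703 m/s².
Starting from rest, L = ½at², so t = √(2L/a) = √(2 × 2.3 / 2.8703) = 1.2659 s.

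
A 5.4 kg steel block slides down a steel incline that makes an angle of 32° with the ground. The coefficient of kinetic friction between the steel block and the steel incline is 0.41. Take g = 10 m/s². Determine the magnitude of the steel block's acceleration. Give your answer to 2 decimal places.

1.82 m/s²

Resolving the weight along the incline: the component pulling the steel block down the slope is mg sin 32° = 5.4 × 10 × 0.5299 = 28.615 N, and the normal force is N = mg cos 32° = 5.4 × 10 × 0.8480 = 45.792 N.
Kinetic friction acts up the slope with magnitude f = μN = 0.41 × 45.792 = 18.775 N.
Net force along the incline is 28.615 − 18.775 = 9.840 N, so a = 9.840 / 5.4 = 1.8222 m/s².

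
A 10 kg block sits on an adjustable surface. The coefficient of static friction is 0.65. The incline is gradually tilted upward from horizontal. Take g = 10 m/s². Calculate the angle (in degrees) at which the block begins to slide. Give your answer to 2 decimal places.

33.02°

At the threshold of sliding, static friction is at its maximum μ_s N and exactly balances the weight component along the incline: mg sin θ = μ_s mg cos θ.
Hence tan θ = μ_s = 0.65, so θ = arctan(0.65) = 33.0239°.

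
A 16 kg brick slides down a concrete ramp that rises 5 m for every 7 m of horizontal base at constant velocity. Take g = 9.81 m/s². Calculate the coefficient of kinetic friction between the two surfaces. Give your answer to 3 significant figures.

At constant velocity the net force along the incline is zero: mg sin 35.54° = μ mg cos 35.54°.
So μ = tan 35.54° = 0.5812 / 0.8137 = 0.7143.

0.714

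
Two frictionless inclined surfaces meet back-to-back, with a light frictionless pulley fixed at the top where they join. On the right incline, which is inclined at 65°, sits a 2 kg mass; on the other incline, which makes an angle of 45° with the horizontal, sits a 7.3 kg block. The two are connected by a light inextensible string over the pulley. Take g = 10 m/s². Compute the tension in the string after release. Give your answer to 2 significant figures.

25 N

Resolve each weight along its own incline: the 2 kg mass has component 2 × 10 × sin 65° = 18.126 N down its slope, and the 7.3 kg mass has 7.3 × 10 × sin 45° = 51.619 N down its slope.
The 7.3 kg side's 51.619 N exceeds the other side's 18.126 N, so that mass slides down and the 2 kg mass slides up. Taking that direction as positive, Newton's second law for the whole system gives 51.619 − 18.126 = (2 + 7.3) a, so a = 33.493 / 9.3 = 3.6014 m/s².
For the 2 kg mass (up-slope positive): T − 18.126 = 2 × 3.6014, so T = 25.329 N.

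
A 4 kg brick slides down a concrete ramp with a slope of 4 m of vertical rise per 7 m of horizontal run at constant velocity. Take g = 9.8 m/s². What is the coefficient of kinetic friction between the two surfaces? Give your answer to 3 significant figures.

At constant velocity the net force along the incline is zero: mg sin 29.74° = μ mg cos 29.74°.
So μ = tan 29.74° = 0.4961 / 0.8682 = 0.5714.

0.571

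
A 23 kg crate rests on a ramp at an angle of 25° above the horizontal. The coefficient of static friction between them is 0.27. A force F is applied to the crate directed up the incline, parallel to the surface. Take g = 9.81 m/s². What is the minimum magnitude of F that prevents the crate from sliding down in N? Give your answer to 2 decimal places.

40.14 N

The normal force is N = mg cos 25° = 204.490 N. With F at its minimum the crate is on the verge of sliding down, so static friction is at its maximum μ_s N = 0.27 × 204.490 = 55.212 N and acts up the slope.
Equilibrium along the incline: F + μ_s N = mg sin 25°, so F = 95.355 − 55.212 = 40.143 N.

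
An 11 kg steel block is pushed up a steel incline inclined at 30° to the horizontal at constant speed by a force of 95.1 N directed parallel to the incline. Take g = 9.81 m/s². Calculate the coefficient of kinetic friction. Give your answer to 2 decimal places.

At constant speed ΣF = 0 along the incline. The applied 95.1 N acts up the slope; the weight component mg sin 30° = 53.955 N and kinetic friction μN both act down the slope.
So 95.1 = 53.955 + μ × 93.453, giving μ = (95.1 − 53.955) / 93.453 = 0.4403.

0.44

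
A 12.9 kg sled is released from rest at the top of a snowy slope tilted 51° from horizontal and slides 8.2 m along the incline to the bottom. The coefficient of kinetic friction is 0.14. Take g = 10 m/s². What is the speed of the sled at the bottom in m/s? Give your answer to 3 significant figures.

10.6 m/s

The weight component along the incline is mg sin 51° = 100.252 N and the normal force is N = mg cos 51° = 81.182 N.
Friction up the slope is f = μN = 0.14 × 81.182 = 11.365 N, so the net downslope force is 100.252 − 11.365 = 88.887 N and a = 88.887 / 12.9 = 6.8905 m/s².
Starting from rest over a distance of 8.2 m, v² = 2aL = 2 × 6.8905 × 8.2 = 113.0042, so v = 10.6303 m/s.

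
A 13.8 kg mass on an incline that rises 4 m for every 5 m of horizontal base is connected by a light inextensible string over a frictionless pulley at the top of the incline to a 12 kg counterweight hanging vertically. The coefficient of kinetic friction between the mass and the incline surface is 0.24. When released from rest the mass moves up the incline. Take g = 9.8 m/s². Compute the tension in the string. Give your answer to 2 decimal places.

113.99 N

For the mass on the incline: the weight component along the slope is m₁g sin 38.66° = 13.8 × 9.8 × 0.6247 = 84.484 N and the normal force is N = m₁g cos 38.66° = 105.605 N.
Kinetic friction opposes the mass's motion up the incline: f = μN = 0.24 × 105.605 = 25.345 N acting down the slope.
Newton's second law for the mass (up-slope positive): T − 84.484 − 25.345 = 13.8 a. For the hanging counterweight (downward positive): 12 × 9.8 − T = 12 a.
Adding the two equations eliminates T: 7.771 = 25.8 a, so a = 0.3012 m/s².
Then from the hanging counterweight's equation, T = 12 × (9.8 − 0.3012) = 113.986 N.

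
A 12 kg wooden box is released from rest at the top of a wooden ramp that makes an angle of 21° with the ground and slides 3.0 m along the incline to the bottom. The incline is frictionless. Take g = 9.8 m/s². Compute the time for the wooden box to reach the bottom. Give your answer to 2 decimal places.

The weight component along the incline is mg sin 21° = 42.144 N and the normal force is N = mg cos 21° = 109.789 N.
With no friction, a = g sin 21° = 3.5120 m/s².
Starting from rest, L = ½at², so t = √(2L/a) = √(2 × 3.0 / 3.5120) = 1.3071 s.

1.31 s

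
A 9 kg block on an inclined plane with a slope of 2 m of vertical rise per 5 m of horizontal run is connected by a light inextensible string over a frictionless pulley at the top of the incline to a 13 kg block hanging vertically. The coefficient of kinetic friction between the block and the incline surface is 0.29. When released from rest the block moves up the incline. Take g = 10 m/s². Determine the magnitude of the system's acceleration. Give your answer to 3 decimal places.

For the block on the incline: the weight component along the slope is m₁g sin 21.80° = 9 × 10 × 0.3714 = 33.426 N and the normal force is N = m₁g cos 21.80° = 83.563 N.
Kinetic friction opposes the block's motion up the incline: f = μN = 0.29 × 83.563 = 24.233 N acting down the slope.
Newton's second law for the block (up-slope positive): T − 33.426 − 24.233 = 9 a. For the hanging block (downward positive): 13 × 10 − T = 13 a.
Adding the two equations eliminates T: 72.341 = 22 a, so a = 3.2882 m/s².

3.288 m/s²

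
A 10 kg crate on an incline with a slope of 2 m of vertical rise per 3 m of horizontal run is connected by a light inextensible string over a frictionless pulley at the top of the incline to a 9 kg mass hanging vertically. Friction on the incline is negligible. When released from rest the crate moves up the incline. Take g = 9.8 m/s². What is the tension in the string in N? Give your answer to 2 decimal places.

For the crate on the incline: the weight component along the slope is m₁g sin 33.69° = 10 × 9.8 × 0.5547 = 54.361 N and the normal force is N = m₁g cos 33.69° = 81.541 N.
Newton's second law for the crate (up-slope positive): T − 54.361 = 10 a. For the hanging mass (downward positive): 9 × 9.8 − T = 9 a.
Adding the two equations eliminates T: 33.839 = 19 a, so a = 1.7810 m/s².
Then from the hanging mass's equation, T = 9 × (9.8 − 1.7810) = 72.171 N.

72.17 N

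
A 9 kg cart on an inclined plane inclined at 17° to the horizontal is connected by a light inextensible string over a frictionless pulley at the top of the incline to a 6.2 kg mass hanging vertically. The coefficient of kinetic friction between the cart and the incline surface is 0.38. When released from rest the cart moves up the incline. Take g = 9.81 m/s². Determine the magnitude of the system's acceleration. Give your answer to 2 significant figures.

For the cart on the incline: the weight component along the slope is m₁g sin 17° = 9 × 9.81 × 0.2924 = 25.816 N and the normal force is N = m₁g cos 17° = 84.432 N.
Kinetic friction opposes the cart's motion up the incline: f = μN = 0.38 × 84.432 = 32.084 N acting down the slope.
Newton's second law for the cart (up-slope positive): T − 25.816 − 32.084 = 9 a. For the hanging mass (downward positive): 6.2 × 9.81 − T = 6.2 a.
Adding the two equations eliminates T: 2.922 = 15.2 a, so a = 0.1922 m/s².

0.19 m/s²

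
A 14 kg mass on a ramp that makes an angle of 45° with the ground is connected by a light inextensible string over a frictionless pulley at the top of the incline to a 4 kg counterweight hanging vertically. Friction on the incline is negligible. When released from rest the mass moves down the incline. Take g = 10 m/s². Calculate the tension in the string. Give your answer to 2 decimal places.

53.11 N

For the mass on the incline: the weight component along the slope is m₁g sin 45° = 14 × 10 × 0.7071 = 98.994 N and the normal force is N = m₁g cos 45° = 98.995 N.
Newton's second law for the mass (down-slope positive): 98.994 − T = 14 a. For the hanging counterweight (upward positive): T − 4 × 10 = 4 a.
Adding the two equations eliminates T: 58.994 = 18 a, so a = 3.2774 m/s².
Then from the hanging counterweight's equation, T = 4 × (10 + 3.2774) = 53.110 N.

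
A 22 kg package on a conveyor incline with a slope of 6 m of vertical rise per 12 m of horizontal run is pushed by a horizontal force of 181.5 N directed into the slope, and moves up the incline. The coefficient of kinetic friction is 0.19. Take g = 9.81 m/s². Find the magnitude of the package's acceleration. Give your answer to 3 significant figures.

0.624 m/s²

The horizontal push has components F cos 26.57° = 181.5 × 0.8944 = 162.334 N up the incline and F sin 26.57° = 181.5 × 0.4472 = 81.167 N pressing into the surface.
The normal force is therefore N = mg cos 26.57° + F sin 26.57° = 193.029 + 81.167 = 274.196 N, and kinetic friction down the slope is μN = 0.19 × 274.196 = 52.097 N.
Along the incline: F cos 26.57° − mg sin 26.57° − μN = ma, so 162.334 − 96.515 − 52.097 = 22 a, giving a = 0.6237 m/s².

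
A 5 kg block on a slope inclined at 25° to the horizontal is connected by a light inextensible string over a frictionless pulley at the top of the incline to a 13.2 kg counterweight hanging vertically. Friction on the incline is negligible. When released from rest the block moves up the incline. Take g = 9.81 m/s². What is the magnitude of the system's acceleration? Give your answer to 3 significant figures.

For the block on the incline: the weight component along the slope is m₁g sin 25° = 5 × 9.81 × 0.4226 = 20.729 N and the normal force is N = m₁g cos 25° = 44.454 N.
Newton's second law for the block (up-slope positive): T − 20.729 = 5 a. For the hanging counterweight (downward positive): 13.2 × 9.81 − T = 13.2 a.
Adding the two equations eliminates T: 108.763 = 18.2 a, so a = 5.9760 m/s².

5.98 m/s²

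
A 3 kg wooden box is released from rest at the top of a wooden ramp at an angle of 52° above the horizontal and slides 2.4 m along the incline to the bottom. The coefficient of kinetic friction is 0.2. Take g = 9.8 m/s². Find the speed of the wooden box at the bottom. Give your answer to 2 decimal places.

The weight component along the incline is mg sin 52° = 23.168 N and the normal force is N = mg cos 52° = 18.100 N.
Friction up the slope is f = μN = 0.2 × 18.100 = 3.620 N, so the net downslope force is 23.168 − 3.620 = 19.548 N and a = 19.548 / 3 = 6.5160 m/s².
Starting from rest over a distance of 2.4 m, v² = 2aL = 2 × 6.5160 × 2.4 = 31.2768, so v = 5.5926 m/s.

5.59 m/s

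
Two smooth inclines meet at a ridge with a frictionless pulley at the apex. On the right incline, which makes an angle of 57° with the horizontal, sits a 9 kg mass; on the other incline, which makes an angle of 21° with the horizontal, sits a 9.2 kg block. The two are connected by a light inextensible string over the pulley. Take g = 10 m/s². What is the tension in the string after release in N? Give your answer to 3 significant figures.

Resolve each weight along its own incline: the 9 kg mass has component 9 × 10 × sin 57° = 75.480 N down its slope, and the 9.2 kg mass has 9.2 × 10 × sin 21° = 32.970 N down its slope.
The 9 kg side's 75.480 N exceeds the other side's 32.970 N, so that mass slides down and the 9.2 kg mass slides up. Taking that direction as positive, Newton's second law for the whole system gives 75.480 − 32.970 = (9 + 9.2) a, so a = 42.510 / 18.2 = 2.3357 m/s².
For the 9.2 kg mass (up-slope positive): T − 32.970 = 9.2 × 2.3357, so T = 54.458 N.

54.5 N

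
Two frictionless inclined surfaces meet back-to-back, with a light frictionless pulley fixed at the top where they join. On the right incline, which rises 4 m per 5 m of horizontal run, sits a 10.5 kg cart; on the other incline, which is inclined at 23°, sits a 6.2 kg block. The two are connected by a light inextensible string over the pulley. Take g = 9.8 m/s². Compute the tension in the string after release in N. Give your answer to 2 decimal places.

38.79 N

Resolve each weight along its own incline: the 10.5 kg mass has component 10.5 × 9.8 × sin 38.66° = 64.281 N down its slope, and the 6.2 kg mass has 6.2 × 9.8 × sin 23° = 23.741 N down its slope.
The 10.5 kg side's 64.281 N exceeds the other side's 23.741 N, so that mass slides down and the 6.2 kg mass slides up. Taking that direction as positive, Newton's second law for the whole system gives 64.281 − 23.741 = (10.5 + 6.2) a, so a = 40.540 / 16.7 = 2.4275 m/s².
For the 6.2 kg mass (up-slope positive): T − 23.741 = 6.2 × 2.4275, so T = 38.791 N.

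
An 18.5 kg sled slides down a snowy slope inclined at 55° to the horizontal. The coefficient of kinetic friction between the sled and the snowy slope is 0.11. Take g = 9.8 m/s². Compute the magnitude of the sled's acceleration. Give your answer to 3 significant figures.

7.41 m/s²

Resolving the weight along the incline: the component pulling the sled down the slope is mg sin 55° = 18.5 × 9.8 × 0.8192 = 148.521 N, and the normal force is N = mg cos 55° = 18.5 × 9.8 × 0.5736 = 103.994 N.
Kinetic friction acts up the slope with magnitude f = μN = 0.11 × 103.994 = 11.439 N.
Net force along the incline is 148.521 − 11.439 = 137.082 N, so a = 137.082 / 18.5 = 7.4098 m/s².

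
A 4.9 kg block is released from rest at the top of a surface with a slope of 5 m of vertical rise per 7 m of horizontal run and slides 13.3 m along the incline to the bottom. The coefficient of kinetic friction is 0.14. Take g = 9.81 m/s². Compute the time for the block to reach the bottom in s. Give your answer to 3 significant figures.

The weight component along the incline is mg sin 35.54° = 27.940 N and the normal force is N = mg cos 35.54° = 39.115 N.
Friction up the slope is f = μN = 0.14 × 39.115 = 5.476 N, so the net downslope force is 27.940 − 5.476 = 22.464 N and a = 22.464 / 4.9 = 4.5845 m/s².
Starting from rest, L = ½at², so t = √(2L/a) = √(2 × 13.3 / 4.5845) = 2.4088 s.

2.41 s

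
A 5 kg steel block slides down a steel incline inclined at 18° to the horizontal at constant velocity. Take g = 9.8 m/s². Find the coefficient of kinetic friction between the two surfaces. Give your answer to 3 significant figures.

At constant velocity the net force along the incline is zero: mg sin 18° = μ mg cos 18°.
So μ = tan 18° = 0.3090 / 0.9511 = 0.3249.

0.325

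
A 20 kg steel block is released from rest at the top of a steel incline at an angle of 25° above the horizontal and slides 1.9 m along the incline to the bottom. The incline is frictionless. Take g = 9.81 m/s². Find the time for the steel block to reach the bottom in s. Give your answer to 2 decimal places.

0.96 s

The weight component along the incline is mg sin 25° = 82.918 N and the normal force is N = mg cos 25° = 177.818 N.
With no friction, a = g sin 25° = 4.1459 m/s².
Starting from rest, L = ½at², so t = √(2L/a) = √(2 × 1.9 / 4.1459) = 0.9574 s.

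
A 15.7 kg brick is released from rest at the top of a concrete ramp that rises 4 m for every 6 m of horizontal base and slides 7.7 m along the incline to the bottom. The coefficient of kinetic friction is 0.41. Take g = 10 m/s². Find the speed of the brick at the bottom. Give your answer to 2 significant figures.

The weight component along the incline is mg sin 33.69° = 87.088 N and the normal force is N = mg cos 33.69° = 130.632 N.
Friction up the slope is f = μN = 0.41 × 130.632 = 53.559 N, so the net downslope force is 87.088 − 53.559 = 33.529 N and a = 33.529 / 15.7 = 2.1356 m/s².
Starting from rest over a distance of 7.7 m, v² = 2aL = 2 × 2.1356 × 7.7 = 32.8882, so v = 5.7348 m/s.

5.7 m/s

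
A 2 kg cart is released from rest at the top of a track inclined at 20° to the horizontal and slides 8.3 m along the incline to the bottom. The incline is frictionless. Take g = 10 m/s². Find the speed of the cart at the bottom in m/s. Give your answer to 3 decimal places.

7.535 m/s

The weight component along the incline is mg sin 20° = 6.840 N and the normal force is N = mg cos 20° = 18.794 N.
With no friction, a = g sin 20° = 3.4202 m/s².
Starting from rest over a distance of 8.3 m, v² = 2aL = 2 × 3.4202 × 8.3 = 56.7753, so v = 7.5349 m/s.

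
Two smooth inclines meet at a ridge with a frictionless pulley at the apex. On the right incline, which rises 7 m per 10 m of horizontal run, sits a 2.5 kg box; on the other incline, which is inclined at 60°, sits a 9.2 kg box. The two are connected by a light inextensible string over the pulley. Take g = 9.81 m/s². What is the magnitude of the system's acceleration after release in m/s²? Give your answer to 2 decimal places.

Resolve each weight along its own incline: the 2.5 kg mass has component 2.5 × 9.81 × sin 34.99° = 14.064 N down its slope, and the 9.2 kg mass has 9.2 × 9.81 × sin 60° = 78.161 N down its slope.
The 9.2 kg side's 78.161 N exceeds the other side's 14.064 N, so that mass slides down and the 2.5 kg mass slides up. Taking that direction as positive, Newton's second law for the whole system gives 78.161 − 14.064 = (2.5 + 9.2) a, so a = 64.097 / 11.7 = 5.4784 m/s².

5.48 m/s²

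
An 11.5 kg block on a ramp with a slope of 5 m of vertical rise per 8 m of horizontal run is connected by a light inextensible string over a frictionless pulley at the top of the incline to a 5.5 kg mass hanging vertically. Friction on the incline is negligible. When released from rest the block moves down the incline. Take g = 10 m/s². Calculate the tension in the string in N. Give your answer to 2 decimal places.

For the block on the incline: the weight component along the slope is m₁g sin 32.01° = 11.5 × 10 × 0.5300 = 60.950 N and the normal force is N = m₁g cos 32.01° = 97.520 N.
Newton's second law for the block (down-slope positive): 60.950 − T = 11.5 a. For the hanging mass (upward positive): T − 5.5 × 10 = 5.5 a.
Adding the two equations eliminates T: 5.950 = 17 a, so a = 0.3500 m/s².
Then from the hanging mass's equation, T = 5.5 × (10 + 0.3500) = 56.925 N.

56.92 N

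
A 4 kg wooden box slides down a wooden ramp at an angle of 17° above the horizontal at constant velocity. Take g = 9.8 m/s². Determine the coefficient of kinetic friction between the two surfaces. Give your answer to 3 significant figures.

At constant velocity the net force along the incline is zero: mg sin 17° = μ mg cos 17°.
So μ = tan 17° = 0.2924 / 0.9563 = 0.3058.

0.306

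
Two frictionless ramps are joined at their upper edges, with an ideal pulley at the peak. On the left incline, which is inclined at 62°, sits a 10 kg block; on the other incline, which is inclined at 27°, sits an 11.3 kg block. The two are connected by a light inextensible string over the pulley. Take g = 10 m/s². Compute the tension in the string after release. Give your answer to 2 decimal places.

70.93 N

Resolve each weight along its own incline: the 10 kg mass has component 10 × 10 × sin 62° = 88.295 N down its slope, and the 11.3 kg mass has 11.3 × 10 × sin 27° = 51.301 N down its slope.
The 10 kg side's 88.295 N exceeds the other side's 51.301 N, so that mass slides down and the 11.3 kg mass slides up. Taking that direction as positive, Newton's second law for the whole system gives 88.295 − 51.301 = (10 + 11.3) a, so a = 36.994 / 21.3 = 1.7368 m/s².
For the 11.3 kg mass (up-slope positive): T − 51.301 = 11.3 × 1.7368, so T = 70.927 N.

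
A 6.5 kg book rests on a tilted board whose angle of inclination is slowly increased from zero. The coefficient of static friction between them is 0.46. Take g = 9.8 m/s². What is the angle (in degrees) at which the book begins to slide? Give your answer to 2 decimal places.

24.70°

At the threshold of sliding, static friction is at its maximum μ_s N and exactly balances the weight component along the incline: mg sin θ = μ_s mg cos θ.
Hence tan θ = μ_s = 0.46, so θ = arctan(0.46) = 24.7024°.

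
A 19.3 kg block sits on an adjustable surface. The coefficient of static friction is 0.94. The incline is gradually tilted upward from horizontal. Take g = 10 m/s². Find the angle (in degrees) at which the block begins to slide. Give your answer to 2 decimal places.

At the threshold of sliding, static friction is at its maximum μ_s N and exactly balances the weight component along the incline: mg sin θ = μ_s mg cos θ.
Hence tan θ = μ_s = 0.94, so θ = arctan(0.94) = 43.2285°.

43.23°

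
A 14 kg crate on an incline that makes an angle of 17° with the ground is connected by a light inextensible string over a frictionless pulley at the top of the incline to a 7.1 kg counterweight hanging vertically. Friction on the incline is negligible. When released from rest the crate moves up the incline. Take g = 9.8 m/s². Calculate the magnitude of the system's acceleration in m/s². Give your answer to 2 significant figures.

1.4 m/s²

For the crate on the incline: the weight component along the slope is m₁g sin 17° = 14 × 9.8 × 0.2924 = 40.117 N and the normal force is N = m₁g cos 17° = 131.205 N.
Newton's second law for the crate (up-slope positive): T − 40.117 = 14 a. For the hanging counterweight (downward positive): 7.1 × 9.8 − T = 7.1 a.
Adding the two equations eliminates T: 29.463 = 21.1 a, so a = 1.3964 m/s².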